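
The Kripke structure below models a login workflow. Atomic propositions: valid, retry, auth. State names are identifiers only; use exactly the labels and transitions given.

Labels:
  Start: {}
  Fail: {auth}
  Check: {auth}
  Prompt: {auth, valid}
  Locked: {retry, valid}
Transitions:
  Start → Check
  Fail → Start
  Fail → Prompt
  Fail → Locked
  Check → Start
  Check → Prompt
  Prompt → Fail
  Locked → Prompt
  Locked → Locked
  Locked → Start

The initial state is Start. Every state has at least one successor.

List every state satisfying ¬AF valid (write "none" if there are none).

States satisfying valid: {Prompt, Locked}.
States satisfying AF valid: {Prompt, Locked}.
States satisfying ¬AF valid: {Start, Fail, Check}.

{Start, Fail, Check}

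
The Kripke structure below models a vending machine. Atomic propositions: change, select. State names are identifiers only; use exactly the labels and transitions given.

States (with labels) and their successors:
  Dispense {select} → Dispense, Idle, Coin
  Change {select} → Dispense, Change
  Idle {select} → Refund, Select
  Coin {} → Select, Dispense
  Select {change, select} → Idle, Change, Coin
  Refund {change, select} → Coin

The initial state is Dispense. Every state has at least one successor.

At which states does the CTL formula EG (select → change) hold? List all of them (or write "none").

{Coin, Select, Refund}

States satisfying select → change: {Coin, Select, Refund}.
States satisfying EG (select → change): {Coin, Select, Refund}.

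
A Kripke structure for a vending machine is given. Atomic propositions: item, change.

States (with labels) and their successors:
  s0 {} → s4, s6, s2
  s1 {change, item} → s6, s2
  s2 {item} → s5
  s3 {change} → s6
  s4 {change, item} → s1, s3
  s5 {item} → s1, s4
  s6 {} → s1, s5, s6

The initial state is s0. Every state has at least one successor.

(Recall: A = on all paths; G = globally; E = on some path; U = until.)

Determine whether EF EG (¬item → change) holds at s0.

Holds

States satisfying EG (¬item → change): {s1, s2, s4, s5}.
States satisfying EF EG (¬item → change): {s0, s1, s2, s3, s4, s5, s6}.
Some path from s0 reaches a state where EG (¬item → change) holds.
s0 ∈ Sat(EF EG (¬item → change)).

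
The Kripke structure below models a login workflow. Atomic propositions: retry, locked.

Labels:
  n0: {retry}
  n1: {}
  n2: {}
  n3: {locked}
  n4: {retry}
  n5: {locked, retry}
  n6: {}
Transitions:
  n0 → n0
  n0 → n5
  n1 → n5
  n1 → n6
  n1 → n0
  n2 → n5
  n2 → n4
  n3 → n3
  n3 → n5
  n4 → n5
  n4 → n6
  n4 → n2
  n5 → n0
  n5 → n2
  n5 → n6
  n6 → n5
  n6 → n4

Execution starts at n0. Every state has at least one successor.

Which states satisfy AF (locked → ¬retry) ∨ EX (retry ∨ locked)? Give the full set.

States satisfying locked → ¬retry: {n0, n1, n2, n3, n4, n6}.
States satisfying AF (locked → ¬retry): {n0, n1, n2, n3, n4, n5, n6}.
States satisfying retry ∨ locked: {n0, n3, n4, n5}.
States satisfying EX (retry ∨ locked): {n0, n1, n2, n3, n4, n5, n6}.
States satisfying AF (locked → ¬retry) ∨ EX (retry ∨ locked): {n0, n1, n2, n3, n4, n5, n6}.

{n0, n1, n2, n3, n4, n5, n6}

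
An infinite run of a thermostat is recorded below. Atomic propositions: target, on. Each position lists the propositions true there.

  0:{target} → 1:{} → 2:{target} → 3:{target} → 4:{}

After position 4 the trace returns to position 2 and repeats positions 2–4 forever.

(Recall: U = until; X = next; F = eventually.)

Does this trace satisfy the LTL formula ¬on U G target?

Does not hold

G target never holds along the trace, so ¬on U G target is false.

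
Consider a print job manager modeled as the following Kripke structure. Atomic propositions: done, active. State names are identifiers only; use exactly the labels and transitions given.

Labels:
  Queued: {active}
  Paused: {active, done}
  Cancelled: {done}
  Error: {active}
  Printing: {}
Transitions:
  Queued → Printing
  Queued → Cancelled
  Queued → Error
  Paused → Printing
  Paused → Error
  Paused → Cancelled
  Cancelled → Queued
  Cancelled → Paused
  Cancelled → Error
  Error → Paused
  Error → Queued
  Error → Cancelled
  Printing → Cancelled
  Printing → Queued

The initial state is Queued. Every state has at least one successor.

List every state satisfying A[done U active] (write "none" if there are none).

{Queued, Paused, Cancelled, Error}

States satisfying done: {Paused, Cancelled}.
States satisfying active: {Queued, Paused, Error}.
States satisfying A[done U active]: {Queued, Paused, Cancelled, Error}.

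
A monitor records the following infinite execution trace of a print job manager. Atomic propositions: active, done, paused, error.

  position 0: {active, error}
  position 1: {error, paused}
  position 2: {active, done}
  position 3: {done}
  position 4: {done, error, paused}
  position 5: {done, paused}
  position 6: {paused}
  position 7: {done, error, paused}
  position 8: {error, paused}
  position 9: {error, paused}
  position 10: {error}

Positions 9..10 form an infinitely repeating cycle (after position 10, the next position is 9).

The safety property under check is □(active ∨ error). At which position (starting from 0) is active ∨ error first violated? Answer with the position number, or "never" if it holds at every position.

Check active ∨ error at each position in order: 0 ✓, 1 ✓, 2 ✓.
At position 3 the labels are {done}, so active ∨ error is false there. This is the first violation.

3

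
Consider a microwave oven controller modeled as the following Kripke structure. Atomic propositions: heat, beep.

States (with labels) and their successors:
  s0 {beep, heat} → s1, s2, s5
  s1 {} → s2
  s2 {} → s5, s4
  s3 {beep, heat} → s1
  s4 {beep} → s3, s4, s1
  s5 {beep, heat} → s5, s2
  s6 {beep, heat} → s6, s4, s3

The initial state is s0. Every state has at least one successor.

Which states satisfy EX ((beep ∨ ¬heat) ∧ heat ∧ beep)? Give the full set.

{s0, s2, s4, s5, s6}

States satisfying (beep ∨ ¬heat) ∧ heat ∧ beep: {s0, s3, s5, s6}.
States satisfying EX ((beep ∨ ¬heat) ∧ heat ∧ beep): {s0, s2, s4, s5, s6}.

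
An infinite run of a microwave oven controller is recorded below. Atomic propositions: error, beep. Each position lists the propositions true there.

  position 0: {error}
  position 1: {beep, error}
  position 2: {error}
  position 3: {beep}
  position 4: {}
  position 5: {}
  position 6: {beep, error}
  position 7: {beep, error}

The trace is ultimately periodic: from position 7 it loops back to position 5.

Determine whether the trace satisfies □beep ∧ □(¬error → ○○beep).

Violated

beep must hold at every position from 0 onward. It fails at position 0, so □beep is false.
¬error → ○○beep must hold at every position from 0 onward. It fails at position 3, so □(¬error → ○○beep) is false.
Positions where ¬error holds: 3, 4, 5.
Check ○○beep at each: 3→fails, 4→ok, 5→ok.
At position 0: □beep is false; □(¬error → ○○beep) is false; so □beep ∧ □(¬error → ○○beep) is false.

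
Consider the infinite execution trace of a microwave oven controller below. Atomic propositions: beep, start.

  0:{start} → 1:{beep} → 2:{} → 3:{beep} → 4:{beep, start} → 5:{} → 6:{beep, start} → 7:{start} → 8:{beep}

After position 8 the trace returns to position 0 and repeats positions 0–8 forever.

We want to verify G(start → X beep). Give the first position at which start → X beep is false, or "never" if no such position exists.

Check start → X beep at each position in order: 0 ✓, 1 ✓, 2 ✓, 3 ✓.
At position 4 the labels are {beep, start} and the next position 5 has {}, so start → X beep is false there. This is the first violation.

4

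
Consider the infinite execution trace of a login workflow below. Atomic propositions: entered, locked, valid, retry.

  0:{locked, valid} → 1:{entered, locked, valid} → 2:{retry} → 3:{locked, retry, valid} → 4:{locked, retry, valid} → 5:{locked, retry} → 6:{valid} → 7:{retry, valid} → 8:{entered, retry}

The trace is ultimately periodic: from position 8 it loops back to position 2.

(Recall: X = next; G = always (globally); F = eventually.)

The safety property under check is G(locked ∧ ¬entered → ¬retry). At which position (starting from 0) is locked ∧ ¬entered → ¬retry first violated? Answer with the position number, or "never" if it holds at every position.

3

Check locked ∧ ¬entered → ¬retry at each position in order: 0 ✓, 1 ✓, 2 ✓.
At position 3 the labels are {locked, retry, valid}, so locked ∧ ¬entered → ¬retry is false there. This is the first violation.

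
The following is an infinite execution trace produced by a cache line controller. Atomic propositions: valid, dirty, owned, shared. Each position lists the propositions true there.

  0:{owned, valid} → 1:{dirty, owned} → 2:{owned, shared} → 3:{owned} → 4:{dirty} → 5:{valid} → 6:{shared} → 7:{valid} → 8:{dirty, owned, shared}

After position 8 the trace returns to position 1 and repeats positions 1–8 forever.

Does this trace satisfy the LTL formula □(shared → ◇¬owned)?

shared → ◇¬owned holds at every position 0..8, and those are all positions ever visited, so □(shared → ◇¬owned) holds.
Positions where shared holds: 2, 6, 8.
Check ◇¬owned at each: 2→ok, 6→ok, 8→ok.

Yes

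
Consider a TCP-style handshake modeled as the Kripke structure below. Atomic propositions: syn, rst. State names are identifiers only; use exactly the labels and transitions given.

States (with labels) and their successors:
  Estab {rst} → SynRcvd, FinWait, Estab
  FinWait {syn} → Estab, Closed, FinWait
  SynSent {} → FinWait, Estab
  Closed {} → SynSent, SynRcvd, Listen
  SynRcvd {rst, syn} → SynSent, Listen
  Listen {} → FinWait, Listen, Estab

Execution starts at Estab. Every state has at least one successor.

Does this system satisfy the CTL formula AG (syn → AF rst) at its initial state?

Violated

States satisfying syn → AF rst: {Estab, SynSent, Closed, SynRcvd, Listen}.
States satisfying AG (syn → AF rst): ∅.
FinWait is reachable from Estab and violates syn → AF rst, so AG fails at Estab.
Estab ∉ Sat(AG (syn → AF rst)).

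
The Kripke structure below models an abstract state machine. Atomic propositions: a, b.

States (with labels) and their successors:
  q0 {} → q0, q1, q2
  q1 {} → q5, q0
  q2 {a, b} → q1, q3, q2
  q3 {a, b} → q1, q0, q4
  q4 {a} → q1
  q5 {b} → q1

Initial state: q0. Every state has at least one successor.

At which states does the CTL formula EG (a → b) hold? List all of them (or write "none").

{q0, q1, q2, q3, q5}

States satisfying a → b: {q0, q1, q2, q3, q5}.
States satisfying EG (a → b): {q0, q1, q2, q3, q5}.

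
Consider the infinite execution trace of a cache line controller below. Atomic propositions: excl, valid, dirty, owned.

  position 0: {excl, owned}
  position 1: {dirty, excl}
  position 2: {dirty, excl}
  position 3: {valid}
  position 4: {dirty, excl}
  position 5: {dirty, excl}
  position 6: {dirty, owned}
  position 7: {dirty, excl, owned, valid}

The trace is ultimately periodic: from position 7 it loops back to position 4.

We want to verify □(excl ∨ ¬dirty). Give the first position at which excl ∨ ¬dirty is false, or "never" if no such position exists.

Check excl ∨ ¬dirty at each position in order: 0 ✓, 1 ✓, 2 ✓, 3 ✓, 4 ✓, 5 ✓.
At position 6 the labels are {dirty, owned}, so excl ∨ ¬dirty is false there. This is the first violation.

6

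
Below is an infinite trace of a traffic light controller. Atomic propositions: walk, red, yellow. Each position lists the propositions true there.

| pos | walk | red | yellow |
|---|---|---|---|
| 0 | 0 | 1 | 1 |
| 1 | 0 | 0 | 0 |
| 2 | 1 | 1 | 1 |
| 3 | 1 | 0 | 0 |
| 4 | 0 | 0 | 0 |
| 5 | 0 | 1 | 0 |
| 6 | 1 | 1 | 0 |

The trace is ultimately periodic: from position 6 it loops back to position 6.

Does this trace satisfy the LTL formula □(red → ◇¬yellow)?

Yes

red → ◇¬yellow holds at every position 0..6, and those are all positions ever visited, so □(red → ◇¬yellow) holds.
Positions where red holds: 0, 2, 5, 6.
Check ◇¬yellow at each: 0→ok, 2→ok, 5→ok, 6→ok.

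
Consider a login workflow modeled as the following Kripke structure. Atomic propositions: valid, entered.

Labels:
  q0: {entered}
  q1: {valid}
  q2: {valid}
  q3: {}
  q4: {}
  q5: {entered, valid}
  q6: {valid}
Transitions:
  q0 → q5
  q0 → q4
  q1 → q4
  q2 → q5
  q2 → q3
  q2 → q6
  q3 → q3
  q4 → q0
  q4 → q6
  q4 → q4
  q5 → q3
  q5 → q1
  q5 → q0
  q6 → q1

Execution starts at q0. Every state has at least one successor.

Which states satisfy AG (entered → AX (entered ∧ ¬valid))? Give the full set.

States satisfying entered → AX (entered ∧ ¬valid): {q1, q2, q3, q4, q6}.
States satisfying AG (entered → AX (entered ∧ ¬valid)): {q3}.

{q3}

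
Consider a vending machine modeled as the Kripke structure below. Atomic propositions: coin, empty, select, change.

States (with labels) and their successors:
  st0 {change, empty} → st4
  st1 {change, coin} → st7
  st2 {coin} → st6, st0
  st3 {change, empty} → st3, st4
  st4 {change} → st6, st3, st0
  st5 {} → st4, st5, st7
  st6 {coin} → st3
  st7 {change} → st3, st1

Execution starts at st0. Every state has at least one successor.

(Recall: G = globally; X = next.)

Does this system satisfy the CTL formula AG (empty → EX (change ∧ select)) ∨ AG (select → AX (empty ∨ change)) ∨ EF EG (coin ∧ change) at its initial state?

States satisfying empty → EX (change ∧ select): {st1, st2, st4, st5, st6, st7}.
States satisfying AG (empty → EX (change ∧ select)): ∅.
States satisfying select → AX (empty ∨ change): {st0, st1, st2, st3, st4, st5, st6, st7}.
States satisfying AG (select → AX (empty ∨ change)): {st0, st1, st2, st3, st4, st5, st6, st7}.
States satisfying EG (coin ∧ change): ∅.
States satisfying EF EG (coin ∧ change): ∅.
States satisfying AG (empty → EX (change ∧ select)) ∨ AG (select → AX (empty ∨ change)) ∨ EF EG (coin ∧ change): {st0, st1, st2, st3, st4, st5, st6, st7}.
st0 ∈ Sat(AG (empty → EX (change ∧ select)) ∨ AG (select → AX (empty ∨ change)) ∨ EF EG (coin ∧ change)).

Yes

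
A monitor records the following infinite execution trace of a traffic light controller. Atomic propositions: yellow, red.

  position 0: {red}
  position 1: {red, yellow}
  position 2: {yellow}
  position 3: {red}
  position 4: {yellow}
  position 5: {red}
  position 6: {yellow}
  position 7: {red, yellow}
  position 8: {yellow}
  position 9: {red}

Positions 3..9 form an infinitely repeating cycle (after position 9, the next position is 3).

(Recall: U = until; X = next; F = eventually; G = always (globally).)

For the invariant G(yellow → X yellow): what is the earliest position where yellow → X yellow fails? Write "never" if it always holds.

2

Check yellow → X yellow at each position in order: 0 ✓, 1 ✓.
At position 2 the labels are {yellow} and the next position 3 has {red}, so yellow → X yellow is false there. This is the first violation.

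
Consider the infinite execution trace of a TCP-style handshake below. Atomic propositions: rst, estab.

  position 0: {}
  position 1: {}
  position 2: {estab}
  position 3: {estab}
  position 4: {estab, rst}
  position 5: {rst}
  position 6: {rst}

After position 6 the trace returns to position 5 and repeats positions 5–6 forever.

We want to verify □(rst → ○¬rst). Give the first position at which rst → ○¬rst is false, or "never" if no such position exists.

4

Check rst → ○¬rst at each position in order: 0 ✓, 1 ✓, 2 ✓, 3 ✓.
At position 4 the labels are {estab, rst} and the next position 5 has {rst}, so rst → ○¬rst is false there. This is the first violation.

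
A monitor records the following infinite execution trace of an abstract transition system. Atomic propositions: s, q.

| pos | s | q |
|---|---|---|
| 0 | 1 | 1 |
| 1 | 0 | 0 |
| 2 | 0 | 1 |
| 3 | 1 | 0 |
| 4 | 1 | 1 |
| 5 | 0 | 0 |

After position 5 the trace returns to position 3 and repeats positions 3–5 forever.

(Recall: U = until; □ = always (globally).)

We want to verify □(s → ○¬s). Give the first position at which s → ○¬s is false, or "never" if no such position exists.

3

Check s → ○¬s at each position in order: 0 ✓, 1 ✓, 2 ✓.
At position 3 the labels are {s} and the next position 4 has {q, s}, so s → ○¬s is false there. This is the first violation.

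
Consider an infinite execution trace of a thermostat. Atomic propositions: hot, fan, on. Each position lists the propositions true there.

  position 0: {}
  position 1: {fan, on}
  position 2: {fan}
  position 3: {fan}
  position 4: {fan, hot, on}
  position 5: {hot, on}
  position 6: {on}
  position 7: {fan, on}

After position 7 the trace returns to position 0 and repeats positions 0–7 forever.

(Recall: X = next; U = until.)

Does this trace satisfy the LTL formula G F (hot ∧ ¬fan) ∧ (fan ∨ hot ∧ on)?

F (hot ∧ ¬fan) holds at every position 0..7, and those are all positions ever visited, so G F (hot ∧ ¬fan) holds.
At position 0: G F (hot ∧ ¬fan) is true; fan ∨ hot ∧ on is false; so G F (hot ∧ ¬fan) ∧ (fan ∨ hot ∧ on) is false.

Violated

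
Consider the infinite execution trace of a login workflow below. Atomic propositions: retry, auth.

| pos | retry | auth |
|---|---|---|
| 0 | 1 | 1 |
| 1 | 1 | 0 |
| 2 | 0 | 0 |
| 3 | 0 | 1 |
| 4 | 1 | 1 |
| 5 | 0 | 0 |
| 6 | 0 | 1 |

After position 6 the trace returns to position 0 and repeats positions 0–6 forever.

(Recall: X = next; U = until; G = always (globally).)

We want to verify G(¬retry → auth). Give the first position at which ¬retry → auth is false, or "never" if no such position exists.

Check ¬retry → auth at each position in order: 0 ✓, 1 ✓.
At position 2 the labels are {}, so ¬retry → auth is false there. This is the first violation.

2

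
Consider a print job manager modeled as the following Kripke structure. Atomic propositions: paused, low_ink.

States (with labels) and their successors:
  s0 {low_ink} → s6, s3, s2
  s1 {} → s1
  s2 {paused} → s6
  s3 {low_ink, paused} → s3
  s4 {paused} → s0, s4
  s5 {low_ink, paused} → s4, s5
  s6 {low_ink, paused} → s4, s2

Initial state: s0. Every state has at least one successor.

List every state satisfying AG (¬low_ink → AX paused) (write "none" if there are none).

States satisfying ¬low_ink → AX paused: {s0, s2, s3, s5, s6}.
States satisfying AG (¬low_ink → AX paused): {s3}.

{s3}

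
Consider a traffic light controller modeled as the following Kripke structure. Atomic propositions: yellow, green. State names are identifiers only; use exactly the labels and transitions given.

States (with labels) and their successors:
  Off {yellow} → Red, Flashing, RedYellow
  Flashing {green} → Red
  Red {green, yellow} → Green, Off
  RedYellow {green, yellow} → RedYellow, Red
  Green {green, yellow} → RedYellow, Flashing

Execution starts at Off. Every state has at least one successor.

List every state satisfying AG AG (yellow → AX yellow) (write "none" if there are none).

none

States satisfying AG (yellow → AX yellow): ∅.
States satisfying AG AG (yellow → AX yellow): ∅.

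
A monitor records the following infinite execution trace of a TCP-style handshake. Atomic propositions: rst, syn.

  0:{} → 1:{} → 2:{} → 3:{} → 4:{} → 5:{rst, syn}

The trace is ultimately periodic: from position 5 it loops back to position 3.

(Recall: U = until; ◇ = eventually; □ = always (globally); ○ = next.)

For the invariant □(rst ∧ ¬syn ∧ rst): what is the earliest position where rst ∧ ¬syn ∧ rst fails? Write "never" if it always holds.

At position 0 the labels are {}, so rst ∧ ¬syn ∧ rst is false there. This is the first violation.

0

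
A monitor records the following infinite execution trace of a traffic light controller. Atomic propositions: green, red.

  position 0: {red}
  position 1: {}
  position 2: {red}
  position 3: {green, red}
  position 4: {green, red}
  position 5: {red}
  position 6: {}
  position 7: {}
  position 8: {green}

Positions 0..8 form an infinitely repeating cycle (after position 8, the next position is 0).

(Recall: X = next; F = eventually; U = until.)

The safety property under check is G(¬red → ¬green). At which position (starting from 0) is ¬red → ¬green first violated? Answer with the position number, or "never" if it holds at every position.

Check ¬red → ¬green at each position in order: 0 ✓, 1 ✓, 2 ✓, 3 ✓, 4 ✓, 5 ✓, 6 ✓, 7 ✓.
At position 8 the labels are {green}, so ¬red → ¬green is false there. This is the first violation.

8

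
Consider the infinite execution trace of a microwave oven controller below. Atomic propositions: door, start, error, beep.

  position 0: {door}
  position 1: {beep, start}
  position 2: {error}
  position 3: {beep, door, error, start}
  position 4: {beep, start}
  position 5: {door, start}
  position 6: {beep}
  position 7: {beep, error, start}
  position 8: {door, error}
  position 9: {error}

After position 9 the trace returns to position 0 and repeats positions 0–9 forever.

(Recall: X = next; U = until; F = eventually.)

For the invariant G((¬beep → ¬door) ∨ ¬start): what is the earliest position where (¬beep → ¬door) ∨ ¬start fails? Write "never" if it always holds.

Check (¬beep → ¬door) ∨ ¬start at each position in order: 0 ✓, 1 ✓, 2 ✓, 3 ✓, 4 ✓.
At position 5 the labels are {door, start}, so (¬beep → ¬door) ∨ ¬start is false there. This is the first violation.

5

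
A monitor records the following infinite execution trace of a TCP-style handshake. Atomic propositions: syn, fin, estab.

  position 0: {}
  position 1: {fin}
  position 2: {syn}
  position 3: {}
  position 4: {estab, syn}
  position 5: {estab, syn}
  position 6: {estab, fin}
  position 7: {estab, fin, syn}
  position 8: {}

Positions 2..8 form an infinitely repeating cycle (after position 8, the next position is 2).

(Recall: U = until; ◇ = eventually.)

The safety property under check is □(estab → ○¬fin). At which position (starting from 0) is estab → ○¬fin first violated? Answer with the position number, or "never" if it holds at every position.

Check estab → ○¬fin at each position in order: 0 ✓, 1 ✓, 2 ✓, 3 ✓, 4 ✓.
At position 5 the labels are {estab, syn} and the next position 6 has {estab, fin}, so estab → ○¬fin is false there. This is the first violation.

5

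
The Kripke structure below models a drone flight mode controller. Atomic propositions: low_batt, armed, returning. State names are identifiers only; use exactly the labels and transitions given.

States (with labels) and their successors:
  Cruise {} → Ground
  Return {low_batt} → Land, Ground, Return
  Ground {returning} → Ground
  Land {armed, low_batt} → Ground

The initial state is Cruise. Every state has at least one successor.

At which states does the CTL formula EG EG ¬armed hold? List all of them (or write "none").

{Cruise, Return, Ground}

States satisfying EG ¬armed: {Cruise, Return, Ground}.
States satisfying EG EG ¬armed: {Cruise, Return, Ground}.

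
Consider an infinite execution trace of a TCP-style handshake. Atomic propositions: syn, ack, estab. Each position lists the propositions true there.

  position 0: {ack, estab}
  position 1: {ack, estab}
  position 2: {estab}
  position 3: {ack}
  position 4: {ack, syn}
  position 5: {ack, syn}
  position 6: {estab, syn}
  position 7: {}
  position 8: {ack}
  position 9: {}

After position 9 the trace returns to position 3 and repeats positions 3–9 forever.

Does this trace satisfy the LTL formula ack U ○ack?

Holds

Walking from position 0: ○ack first holds at position 0, and ack holds at every earlier position along the way, so ack U ○ack holds.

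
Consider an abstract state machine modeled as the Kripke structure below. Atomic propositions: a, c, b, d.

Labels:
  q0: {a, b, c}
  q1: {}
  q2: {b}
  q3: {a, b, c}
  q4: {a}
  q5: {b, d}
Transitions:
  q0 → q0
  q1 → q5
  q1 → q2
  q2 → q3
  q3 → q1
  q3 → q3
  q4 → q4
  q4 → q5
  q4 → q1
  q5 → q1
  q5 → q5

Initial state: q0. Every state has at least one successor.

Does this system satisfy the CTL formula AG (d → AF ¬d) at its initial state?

States satisfying d → AF ¬d: {q0, q1, q2, q3, q4}.
States satisfying AG (d → AF ¬d): {q0}.
Every state reachable from q0 satisfies d → AF ¬d.
q0 ∈ Sat(AG (d → AF ¬d)).

Satisfied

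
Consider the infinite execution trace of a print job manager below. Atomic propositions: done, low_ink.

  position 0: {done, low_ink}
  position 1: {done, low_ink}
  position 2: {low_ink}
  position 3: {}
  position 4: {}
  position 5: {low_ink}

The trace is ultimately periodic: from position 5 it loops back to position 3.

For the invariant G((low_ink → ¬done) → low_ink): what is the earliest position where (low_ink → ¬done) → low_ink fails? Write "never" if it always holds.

Check (low_ink → ¬done) → low_ink at each position in order: 0 ✓, 1 ✓, 2 ✓.
At position 3 the labels are {}, so (low_ink → ¬done) → low_ink is false there. This is the first violation.

3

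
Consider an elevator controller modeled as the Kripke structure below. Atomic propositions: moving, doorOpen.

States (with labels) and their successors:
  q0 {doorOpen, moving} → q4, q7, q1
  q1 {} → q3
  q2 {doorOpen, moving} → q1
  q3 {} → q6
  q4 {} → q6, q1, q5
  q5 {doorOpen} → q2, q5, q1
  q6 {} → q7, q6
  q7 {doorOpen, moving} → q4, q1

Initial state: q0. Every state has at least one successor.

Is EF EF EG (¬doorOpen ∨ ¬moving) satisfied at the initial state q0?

Satisfied

States satisfying EF EG (¬doorOpen ∨ ¬moving): {q0, q1, q2, q3, q4, q5, q6, q7}.
States satisfying EF EF EG (¬doorOpen ∨ ¬moving): {q0, q1, q2, q3, q4, q5, q6, q7}.
Some path from q0 reaches a state where EF EG (¬doorOpen ∨ ¬moving) holds.
q0 ∈ Sat(EF EF EG (¬doorOpen ∨ ¬moving)).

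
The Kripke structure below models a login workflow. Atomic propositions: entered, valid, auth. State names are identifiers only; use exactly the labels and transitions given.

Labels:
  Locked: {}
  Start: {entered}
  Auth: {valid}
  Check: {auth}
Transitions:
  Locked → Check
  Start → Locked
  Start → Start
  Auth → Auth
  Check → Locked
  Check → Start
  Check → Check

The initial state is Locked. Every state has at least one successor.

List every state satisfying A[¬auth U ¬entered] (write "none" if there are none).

{Locked, Auth, Check}

States satisfying ¬auth: {Locked, Start, Auth}.
States satisfying ¬entered: {Locked, Auth, Check}.
States satisfying A[¬auth U ¬entered]: {Locked, Auth, Check}.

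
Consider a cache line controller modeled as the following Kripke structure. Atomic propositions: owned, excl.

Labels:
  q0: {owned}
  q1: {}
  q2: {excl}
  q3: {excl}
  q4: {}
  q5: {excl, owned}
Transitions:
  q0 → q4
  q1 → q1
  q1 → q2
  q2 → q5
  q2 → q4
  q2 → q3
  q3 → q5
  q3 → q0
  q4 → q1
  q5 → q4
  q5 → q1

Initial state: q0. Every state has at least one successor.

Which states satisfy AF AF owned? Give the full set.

{q0, q3, q5}

States satisfying AF owned: {q0, q3, q5}.
States satisfying AF AF owned: {q0, q3, q5}.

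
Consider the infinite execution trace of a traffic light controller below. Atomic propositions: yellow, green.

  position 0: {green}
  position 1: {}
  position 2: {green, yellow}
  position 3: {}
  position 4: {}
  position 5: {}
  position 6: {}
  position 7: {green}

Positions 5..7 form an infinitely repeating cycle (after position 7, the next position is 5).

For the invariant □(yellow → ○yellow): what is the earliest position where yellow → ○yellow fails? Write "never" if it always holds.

2

Check yellow → ○yellow at each position in order: 0 ✓, 1 ✓.
At position 2 the labels are {green, yellow} and the next position 3 has {}, so yellow → ○yellow is false there. This is the first violation.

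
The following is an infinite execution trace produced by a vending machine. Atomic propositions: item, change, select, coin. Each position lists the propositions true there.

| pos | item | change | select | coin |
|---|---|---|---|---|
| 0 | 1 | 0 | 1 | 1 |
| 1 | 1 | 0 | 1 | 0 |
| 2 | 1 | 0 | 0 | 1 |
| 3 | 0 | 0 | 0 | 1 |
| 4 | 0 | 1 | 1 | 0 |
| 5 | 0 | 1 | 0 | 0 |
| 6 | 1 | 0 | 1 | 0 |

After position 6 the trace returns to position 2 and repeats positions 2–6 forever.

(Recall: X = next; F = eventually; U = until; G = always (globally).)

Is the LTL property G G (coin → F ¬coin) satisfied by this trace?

G (coin → F ¬coin) holds at every position 0..6, and those are all positions ever visited, so G G (coin → F ¬coin) holds.

Yes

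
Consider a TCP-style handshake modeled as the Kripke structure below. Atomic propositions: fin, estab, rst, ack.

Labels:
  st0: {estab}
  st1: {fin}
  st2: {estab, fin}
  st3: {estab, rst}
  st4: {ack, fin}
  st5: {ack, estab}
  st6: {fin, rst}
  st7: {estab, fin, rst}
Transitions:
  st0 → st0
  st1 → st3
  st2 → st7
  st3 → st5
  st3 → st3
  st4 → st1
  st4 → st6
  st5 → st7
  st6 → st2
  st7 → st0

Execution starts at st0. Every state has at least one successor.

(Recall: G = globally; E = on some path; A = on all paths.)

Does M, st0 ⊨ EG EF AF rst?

Violated

States satisfying EF AF rst: {st1, st2, st3, st4, st5, st6, st7}.
States satisfying EG EF AF rst: {st1, st3, st4}.
No suitable path/successor from st0 witnesses the formula.
st0 ∉ Sat(EG EF AF rst).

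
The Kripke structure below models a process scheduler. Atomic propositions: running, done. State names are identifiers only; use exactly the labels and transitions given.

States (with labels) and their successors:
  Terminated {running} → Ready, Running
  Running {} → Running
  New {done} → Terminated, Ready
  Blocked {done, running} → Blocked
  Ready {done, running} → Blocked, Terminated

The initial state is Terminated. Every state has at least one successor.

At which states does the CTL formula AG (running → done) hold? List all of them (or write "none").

States satisfying running → done: {Running, New, Blocked, Ready}.
States satisfying AG (running → done): {Running, Blocked}.

{Running, Blocked}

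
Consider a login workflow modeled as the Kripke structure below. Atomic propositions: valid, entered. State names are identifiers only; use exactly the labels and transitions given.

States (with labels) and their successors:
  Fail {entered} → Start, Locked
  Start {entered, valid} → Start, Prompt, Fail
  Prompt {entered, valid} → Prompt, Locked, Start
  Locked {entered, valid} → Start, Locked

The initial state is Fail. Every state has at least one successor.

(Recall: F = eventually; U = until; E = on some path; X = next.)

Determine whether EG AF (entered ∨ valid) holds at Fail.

Yes

States satisfying AF (entered ∨ valid): {Fail, Start, Prompt, Locked}.
States satisfying EG AF (entered ∨ valid): {Fail, Start, Prompt, Locked}.
Fail ∈ Sat(EG AF (entered ∨ valid)).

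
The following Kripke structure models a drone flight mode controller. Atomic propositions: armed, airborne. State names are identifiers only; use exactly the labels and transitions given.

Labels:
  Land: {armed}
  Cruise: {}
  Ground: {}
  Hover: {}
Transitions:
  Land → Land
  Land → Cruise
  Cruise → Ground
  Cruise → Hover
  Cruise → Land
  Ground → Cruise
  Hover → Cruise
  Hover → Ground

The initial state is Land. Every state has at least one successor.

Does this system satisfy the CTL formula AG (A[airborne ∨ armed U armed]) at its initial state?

Does not hold

States satisfying A[airborne ∨ armed U armed]: {Land}.
States satisfying AG (A[airborne ∨ armed U armed]): ∅.
Cruise is reachable from Land and violates A[airborne ∨ armed U armed], so AG fails at Land.
Land ∉ Sat(AG (A[airborne ∨ armed U armed])).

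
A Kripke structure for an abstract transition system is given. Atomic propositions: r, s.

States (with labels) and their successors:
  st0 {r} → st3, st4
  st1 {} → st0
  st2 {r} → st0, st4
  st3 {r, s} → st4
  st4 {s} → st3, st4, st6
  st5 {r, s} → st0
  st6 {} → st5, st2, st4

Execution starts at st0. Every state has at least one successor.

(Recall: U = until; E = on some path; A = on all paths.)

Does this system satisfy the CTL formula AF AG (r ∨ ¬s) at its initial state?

Violated

States satisfying AG (r ∨ ¬s): ∅.
States satisfying AF AG (r ∨ ¬s): ∅.
There is a path from st0 along which AG (r ∨ ¬s) never holds.
st0 ∉ Sat(AF AG (r ∨ ¬s)).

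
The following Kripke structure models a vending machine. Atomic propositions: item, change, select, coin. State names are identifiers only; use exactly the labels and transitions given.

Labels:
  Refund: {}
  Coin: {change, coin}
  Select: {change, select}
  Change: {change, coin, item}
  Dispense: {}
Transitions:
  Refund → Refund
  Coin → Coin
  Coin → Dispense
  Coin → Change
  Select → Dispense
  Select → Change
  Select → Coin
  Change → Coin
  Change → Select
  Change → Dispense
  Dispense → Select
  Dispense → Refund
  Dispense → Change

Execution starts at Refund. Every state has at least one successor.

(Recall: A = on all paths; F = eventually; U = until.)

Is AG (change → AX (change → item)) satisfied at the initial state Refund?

Satisfied

States satisfying change → AX (change → item): {Refund, Dispense}.
States satisfying AG (change → AX (change → item)): {Refund}.
Every state reachable from Refund satisfies change → AX (change → item).
Refund ∈ Sat(AG (change → AX (change → item))).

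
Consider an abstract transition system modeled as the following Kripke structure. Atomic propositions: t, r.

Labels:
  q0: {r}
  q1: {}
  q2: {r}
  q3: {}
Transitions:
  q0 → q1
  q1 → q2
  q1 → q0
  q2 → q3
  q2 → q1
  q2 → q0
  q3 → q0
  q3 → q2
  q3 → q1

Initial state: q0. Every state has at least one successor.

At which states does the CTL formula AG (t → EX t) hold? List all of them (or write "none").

{q0, q1, q2, q3}

States satisfying t → EX t: {q0, q1, q2, q3}.
States satisfying AG (t → EX t): {q0, q1, q2, q3}.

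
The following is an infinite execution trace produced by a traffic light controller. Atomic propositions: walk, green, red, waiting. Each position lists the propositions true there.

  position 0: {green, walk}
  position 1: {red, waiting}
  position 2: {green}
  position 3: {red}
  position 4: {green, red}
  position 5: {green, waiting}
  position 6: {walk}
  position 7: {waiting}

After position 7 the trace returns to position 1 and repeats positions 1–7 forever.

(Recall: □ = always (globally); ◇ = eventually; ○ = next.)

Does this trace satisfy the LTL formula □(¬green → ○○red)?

¬green → ○○red must hold at every position from 0 onward. It fails at position 3, so □(¬green → ○○red) is false.
Positions where ¬green holds: 1, 3, 6, 7.
Check ○○red at each: 1→ok, 3→fails, 6→ok, 7→fails.

Violated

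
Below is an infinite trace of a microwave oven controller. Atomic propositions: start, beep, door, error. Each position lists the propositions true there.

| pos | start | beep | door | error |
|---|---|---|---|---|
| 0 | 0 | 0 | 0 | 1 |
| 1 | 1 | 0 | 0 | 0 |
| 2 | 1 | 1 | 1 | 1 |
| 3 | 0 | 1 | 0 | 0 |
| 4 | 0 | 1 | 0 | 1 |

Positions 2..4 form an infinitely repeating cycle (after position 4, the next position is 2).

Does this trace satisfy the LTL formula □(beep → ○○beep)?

beep → ○○beep holds at every position 0..4, and those are all positions ever visited, so □(beep → ○○beep) holds.
Positions where beep holds: 2, 3, 4.
Check ○○beep at each: 2→ok, 3→ok, 4→ok.

Satisfied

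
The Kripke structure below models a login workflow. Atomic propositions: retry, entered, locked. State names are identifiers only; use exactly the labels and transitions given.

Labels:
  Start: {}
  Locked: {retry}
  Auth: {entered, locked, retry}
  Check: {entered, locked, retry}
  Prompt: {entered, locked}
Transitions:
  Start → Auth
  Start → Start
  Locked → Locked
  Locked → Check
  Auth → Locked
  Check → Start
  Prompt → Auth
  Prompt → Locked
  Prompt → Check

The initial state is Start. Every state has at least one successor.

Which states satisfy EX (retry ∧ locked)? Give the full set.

{Start, Locked, Prompt}

States satisfying retry ∧ locked: {Auth, Check}.
States satisfying EX (retry ∧ locked): {Start, Locked, Prompt}.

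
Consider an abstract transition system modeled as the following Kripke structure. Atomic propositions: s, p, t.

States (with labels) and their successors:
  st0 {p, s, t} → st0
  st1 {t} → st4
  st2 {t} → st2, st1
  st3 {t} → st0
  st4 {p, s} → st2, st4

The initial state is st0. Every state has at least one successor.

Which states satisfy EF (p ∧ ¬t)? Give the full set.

States satisfying p ∧ ¬t: {st4}.
States satisfying EF (p ∧ ¬t): {st1, st2, st4}.

{st1, st2, st4}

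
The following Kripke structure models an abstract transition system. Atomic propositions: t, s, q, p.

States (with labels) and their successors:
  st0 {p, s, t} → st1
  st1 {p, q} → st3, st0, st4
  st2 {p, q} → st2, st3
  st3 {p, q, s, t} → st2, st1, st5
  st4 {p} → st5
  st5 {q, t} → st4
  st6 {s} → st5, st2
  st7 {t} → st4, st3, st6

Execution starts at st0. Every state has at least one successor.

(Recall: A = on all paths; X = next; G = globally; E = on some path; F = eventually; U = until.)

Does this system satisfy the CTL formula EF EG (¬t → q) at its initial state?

Yes

States satisfying EG (¬t → q): {st0, st1, st2, st3, st7}.
States satisfying EF EG (¬t → q): {st0, st1, st2, st3, st6, st7}.
Some path from st0 reaches a state where EG (¬t → q) holds.
st0 ∈ Sat(EF EG (¬t → q)).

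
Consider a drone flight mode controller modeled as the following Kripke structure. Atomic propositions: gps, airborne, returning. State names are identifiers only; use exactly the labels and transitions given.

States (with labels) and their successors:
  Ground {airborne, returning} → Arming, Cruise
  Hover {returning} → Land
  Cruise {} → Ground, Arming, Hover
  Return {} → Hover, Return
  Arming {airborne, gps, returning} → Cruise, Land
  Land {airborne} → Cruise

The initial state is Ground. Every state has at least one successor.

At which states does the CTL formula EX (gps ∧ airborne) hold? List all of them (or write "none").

{Ground, Cruise}

States satisfying gps ∧ airborne: {Arming}.
States satisfying EX (gps ∧ airborne): {Ground, Cruise}.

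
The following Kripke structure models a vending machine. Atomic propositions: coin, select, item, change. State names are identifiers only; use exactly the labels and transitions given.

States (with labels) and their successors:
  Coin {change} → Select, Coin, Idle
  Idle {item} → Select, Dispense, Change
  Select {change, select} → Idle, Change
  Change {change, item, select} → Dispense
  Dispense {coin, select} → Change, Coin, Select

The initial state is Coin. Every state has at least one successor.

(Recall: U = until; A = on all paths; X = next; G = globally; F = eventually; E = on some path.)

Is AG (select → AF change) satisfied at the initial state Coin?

Satisfied

States satisfying select → AF change: {Coin, Idle, Select, Change, Dispense}.
States satisfying AG (select → AF change): {Coin, Idle, Select, Change, Dispense}.
Every state reachable from Coin satisfies select → AF change.
Coin ∈ Sat(AG (select → AF change)).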